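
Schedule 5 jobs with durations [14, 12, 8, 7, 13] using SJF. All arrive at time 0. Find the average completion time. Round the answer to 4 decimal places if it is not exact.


SJF order (ascending): [7, 8, 12, 13, 14]
Completion times:
  Job 1: burst=7, C=7
  Job 2: burst=8, C=15
  Job 3: burst=12, C=27
  Job 4: burst=13, C=40
  Job 5: burst=14, C=54
Average completion = 143/5 = 28.6

28.6


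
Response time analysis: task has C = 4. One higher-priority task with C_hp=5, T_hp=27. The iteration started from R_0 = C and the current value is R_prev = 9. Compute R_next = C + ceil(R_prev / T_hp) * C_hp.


R_next = C + ceil(R_prev / T_hp) * C_hp
ceil(9 / 27) = ceil(0.3333) = 1
Interference = 1 * 5 = 5
R_next = 4 + 5 = 9
R_next = R_prev, so the iteration has converged (response time = 9).

9


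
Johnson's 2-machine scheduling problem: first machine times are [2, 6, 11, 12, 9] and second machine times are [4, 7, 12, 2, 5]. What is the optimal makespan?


Apply Johnson's rule:
  Group 1 (a <= b): [(1, 2, 4), (2, 6, 7), (3, 11, 12)]
  Group 2 (a > b): [(5, 9, 5), (4, 12, 2)]
Optimal job order: [1, 2, 3, 5, 4]
Schedule:
  Job 1: M1 done at 2, M2 done at 6
  Job 2: M1 done at 8, M2 done at 15
  Job 3: M1 done at 19, M2 done at 31
  Job 5: M1 done at 28, M2 done at 36
  Job 4: M1 done at 40, M2 done at 42
Makespan = 42

42


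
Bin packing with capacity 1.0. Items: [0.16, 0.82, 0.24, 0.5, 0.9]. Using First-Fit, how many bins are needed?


Place items sequentially using First-Fit:
  Item 0.16 -> new Bin 1
  Item 0.82 -> Bin 1 (now 0.98)
  Item 0.24 -> new Bin 2
  Item 0.5 -> Bin 2 (now 0.74)
  Item 0.9 -> new Bin 3
Total bins used = 3

3


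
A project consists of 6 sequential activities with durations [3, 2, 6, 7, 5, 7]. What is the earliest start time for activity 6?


Activity 6 starts after activities 1 through 5 complete.
Predecessor durations: [3, 2, 6, 7, 5]
ES = 3 + 2 + 6 + 7 + 5 = 23

23


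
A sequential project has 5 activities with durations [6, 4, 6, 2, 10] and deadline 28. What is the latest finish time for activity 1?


LF(activity 1) = deadline - sum of successor durations
Successors: activities 2 through 5 with durations [4, 6, 2, 10]
Sum of successor durations = 22
LF = 28 - 22 = 6

6


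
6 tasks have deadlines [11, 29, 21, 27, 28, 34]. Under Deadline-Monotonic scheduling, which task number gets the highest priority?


Sort tasks by relative deadline (ascending):
  Task 1: deadline = 11
  Task 3: deadline = 21
  Task 4: deadline = 27
  Task 5: deadline = 28
  Task 2: deadline = 29
  Task 6: deadline = 34
Priority order (highest first): [1, 3, 4, 5, 2, 6]
Highest priority task = 1

1


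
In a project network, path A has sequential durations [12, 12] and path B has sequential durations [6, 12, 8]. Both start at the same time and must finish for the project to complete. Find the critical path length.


Path A total = 12 + 12 = 24
Path B total = 6 + 12 + 8 = 26
Critical path = longest path = max(24, 26) = 26

26


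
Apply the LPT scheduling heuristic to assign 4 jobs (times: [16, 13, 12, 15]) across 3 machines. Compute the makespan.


Sort jobs in decreasing order (LPT): [16, 15, 13, 12]
Assign each job to the least loaded machine:
  Machine 1: jobs [16], load = 16
  Machine 2: jobs [15], load = 15
  Machine 3: jobs [13, 12], load = 25
Makespan = max load = 25

25


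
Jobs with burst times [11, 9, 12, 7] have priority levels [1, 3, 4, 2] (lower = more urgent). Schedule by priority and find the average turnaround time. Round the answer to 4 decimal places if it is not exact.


Sort by priority (ascending = highest first):
Order: [(1, 11), (2, 7), (3, 9), (4, 12)]
Completion times:
  Priority 1, burst=11, C=11
  Priority 2, burst=7, C=18
  Priority 3, burst=9, C=27
  Priority 4, burst=12, C=39
Average turnaround = 95/4 = 23.75

23.75


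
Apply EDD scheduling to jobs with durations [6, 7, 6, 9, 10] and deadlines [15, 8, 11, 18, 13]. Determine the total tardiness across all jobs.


Sort by due date (EDD order): [(7, 8), (6, 11), (10, 13), (6, 15), (9, 18)]
Compute completion times and tardiness:
  Job 1: p=7, d=8, C=7, tardiness=max(0,7-8)=0
  Job 2: p=6, d=11, C=13, tardiness=max(0,13-11)=2
  Job 3: p=10, d=13, C=23, tardiness=max(0,23-13)=10
  Job 4: p=6, d=15, C=29, tardiness=max(0,29-15)=14
  Job 5: p=9, d=18, C=38, tardiness=max(0,38-18)=20
Total tardiness = 46

46


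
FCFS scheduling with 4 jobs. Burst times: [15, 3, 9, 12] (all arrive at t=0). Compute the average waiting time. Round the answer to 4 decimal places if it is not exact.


FCFS order (as given): [15, 3, 9, 12]
Waiting times:
  Job 1: wait = 0
  Job 2: wait = 15
  Job 3: wait = 18
  Job 4: wait = 27
Sum of waiting times = 60
Average waiting time = 60/4 = 15.0

15.0


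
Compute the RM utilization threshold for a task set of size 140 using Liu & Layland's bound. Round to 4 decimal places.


Compute 2^(1/140) = 1.0049633280
Subtract 1: 1.0049633280 - 1 = 0.0049633280
Multiply by n: 140 * 0.0049633280 = 0.6948659200
Round to 4 dp: 0.6949

0.6949


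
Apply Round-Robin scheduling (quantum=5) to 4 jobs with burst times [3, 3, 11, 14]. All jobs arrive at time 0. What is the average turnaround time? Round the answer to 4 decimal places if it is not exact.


Time quantum = 5
Execution trace:
  J1 runs 3 units, time = 3
  J2 runs 3 units, time = 6
  J3 runs 5 units, time = 11
  J4 runs 5 units, time = 16
  J3 runs 5 units, time = 21
  J4 runs 5 units, time = 26
  J3 runs 1 units, time = 27
  J4 runs 4 units, time = 31
Finish times: [3, 6, 27, 31]
Average turnaround = 67/4 = 16.75

16.75


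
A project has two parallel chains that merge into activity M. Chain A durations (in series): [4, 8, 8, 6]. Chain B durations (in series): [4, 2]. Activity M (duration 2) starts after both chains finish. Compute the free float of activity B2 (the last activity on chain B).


ES(B2) = sum of predecessors on chain B = 4
EF(B2) = ES + duration = 4 + 2 = 6
Successor of B2 is M. ES(M) = max(sum(A), sum(B)) = max(26, 6) = 26
Free float = ES(successor) - EF(current) = 26 - 6 = 20

20


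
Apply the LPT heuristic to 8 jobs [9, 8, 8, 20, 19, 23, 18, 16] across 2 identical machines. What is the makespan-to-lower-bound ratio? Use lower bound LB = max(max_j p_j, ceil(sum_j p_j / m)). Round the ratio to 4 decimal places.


LPT order: [23, 20, 19, 18, 16, 9, 8, 8]
Machine loads after assignment: [58, 63]
LPT makespan = 63
Lower bound = max(max_job, ceil(total/2)) = max(23, 61) = 61
Ratio = 63 / 61 = 1.0328

1.0328


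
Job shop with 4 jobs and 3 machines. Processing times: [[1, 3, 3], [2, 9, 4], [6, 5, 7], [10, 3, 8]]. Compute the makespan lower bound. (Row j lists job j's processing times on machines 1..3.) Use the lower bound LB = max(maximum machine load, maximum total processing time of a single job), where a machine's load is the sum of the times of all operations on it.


Machine loads:
  Machine 1: 1 + 2 + 6 + 10 = 19
  Machine 2: 3 + 9 + 5 + 3 = 20
  Machine 3: 3 + 4 + 7 + 8 = 22
Max machine load = 22
Job totals:
  Job 1: 7
  Job 2: 15
  Job 3: 18
  Job 4: 21
Max job total = 21
Lower bound = max(22, 21) = 22

22


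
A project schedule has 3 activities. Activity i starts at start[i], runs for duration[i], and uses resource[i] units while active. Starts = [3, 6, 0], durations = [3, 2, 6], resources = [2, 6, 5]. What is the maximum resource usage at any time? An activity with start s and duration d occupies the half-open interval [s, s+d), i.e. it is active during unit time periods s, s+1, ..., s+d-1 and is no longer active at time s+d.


Each activity i is active on [start_i, start_i + duration_i).
Compute total resource usage per time slot:
  t=0: active resources = [5], total = 5
  t=1: active resources = [5], total = 5
  t=2: active resources = [5], total = 5
  t=3: active resources = [2, 5], total = 7
  t=4: active resources = [2, 5], total = 7
  t=5: active resources = [2, 5], total = 7
  t=6: active resources = [6], total = 6
  t=7: active resources = [6], total = 6
Peak resource demand = 7

7


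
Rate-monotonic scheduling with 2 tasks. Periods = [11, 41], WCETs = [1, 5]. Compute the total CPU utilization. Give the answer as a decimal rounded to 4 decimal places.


Compute individual utilizations (exact fractions):
  Task 1: C/T = 1/11 (approx. 0.0909)
  Task 2: C/T = 5/41 (approx. 0.122)
Total utilization U = 1/11 + 5/41 = 96/451
Rounded to 4 decimal places: U = 0.2129
RM (Liu & Layland) bound for 2 tasks = 0.828427; compare with U = 96/451 (approx. 0.212860)
U <= bound, so schedulable by RM sufficient condition.

0.2129


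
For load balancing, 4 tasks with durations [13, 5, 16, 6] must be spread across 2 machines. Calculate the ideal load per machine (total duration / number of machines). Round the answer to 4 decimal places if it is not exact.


Total processing time = 13 + 5 + 16 + 6 = 40
Number of machines = 2
Ideal balanced load = 40 / 2 = 20.0

20.0


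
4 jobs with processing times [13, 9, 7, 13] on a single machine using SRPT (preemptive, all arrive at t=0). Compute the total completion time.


Since all jobs arrive at t=0, SRPT equals SPT ordering.
SPT order: [7, 9, 13, 13]
Completion times:
  Job 1: p=7, C=7
  Job 2: p=9, C=16
  Job 3: p=13, C=29
  Job 4: p=13, C=42
Total completion time = 7 + 16 + 29 + 42 = 94

94


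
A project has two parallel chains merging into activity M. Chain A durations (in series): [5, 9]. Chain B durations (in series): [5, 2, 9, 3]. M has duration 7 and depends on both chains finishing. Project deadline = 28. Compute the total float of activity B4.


Forward pass: ES(B4) = sum of predecessors on chain B = 16
EF = ES + duration = 16 + 3 = 19
Backward pass: LF(M) = deadline = 28; LS(M) = 28 - 7 = 21
LF(B4) = LS(M) - sum(successors on chain B) = 21 - 0 = 21
LS = LF - duration = 21 - 3 = 18
Total float = LS - ES = 18 - 16 = 2

2


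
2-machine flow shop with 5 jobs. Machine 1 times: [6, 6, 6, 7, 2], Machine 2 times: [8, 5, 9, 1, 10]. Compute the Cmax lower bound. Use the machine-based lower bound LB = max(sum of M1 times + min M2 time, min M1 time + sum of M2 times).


LB1 = sum(M1 times) + min(M2 times) = 27 + 1 = 28
LB2 = min(M1 times) + sum(M2 times) = 2 + 33 = 35
Lower bound = max(LB1, LB2) = max(28, 35) = 35

35


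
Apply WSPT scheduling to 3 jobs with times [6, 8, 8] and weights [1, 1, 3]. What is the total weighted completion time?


Compute p/w ratios and sort ascending (WSPT): [(8, 3), (6, 1), (8, 1)]
Compute weighted completion times:
  Job (p=8,w=3): C=8, w*C=3*8=24
  Job (p=6,w=1): C=14, w*C=1*14=14
  Job (p=8,w=1): C=22, w*C=1*22=22
Total weighted completion time = 60

60


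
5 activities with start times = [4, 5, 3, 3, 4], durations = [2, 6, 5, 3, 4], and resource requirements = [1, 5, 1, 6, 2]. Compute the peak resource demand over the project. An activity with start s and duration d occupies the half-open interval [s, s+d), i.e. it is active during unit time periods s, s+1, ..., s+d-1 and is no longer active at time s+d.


Each activity i is active on [start_i, start_i + duration_i).
Compute total resource usage per time slot:
  t=0: active resources = [], total = 0
  t=1: active resources = [], total = 0
  t=2: active resources = [], total = 0
  t=3: active resources = [1, 6], total = 7
  t=4: active resources = [1, 1, 6, 2], total = 10
  t=5: active resources = [1, 5, 1, 6, 2], total = 15
  t=6: active resources = [5, 1, 2], total = 8
  t=7: active resources = [5, 1, 2], total = 8
  t=8: active resources = [5], total = 5
  t=9: active resources = [5], total = 5
  t=10: active resources = [5], total = 5
Peak resource demand = 15

15


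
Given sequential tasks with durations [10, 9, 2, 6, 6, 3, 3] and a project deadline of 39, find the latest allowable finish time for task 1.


LF(activity 1) = deadline - sum of successor durations
Successors: activities 2 through 7 with durations [9, 2, 6, 6, 3, 3]
Sum of successor durations = 29
LF = 39 - 29 = 10

10


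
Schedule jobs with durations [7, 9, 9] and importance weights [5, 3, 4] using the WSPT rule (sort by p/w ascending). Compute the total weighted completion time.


Compute p/w ratios and sort ascending (WSPT): [(7, 5), (9, 4), (9, 3)]
Compute weighted completion times:
  Job (p=7,w=5): C=7, w*C=5*7=35
  Job (p=9,w=4): C=16, w*C=4*16=64
  Job (p=9,w=3): C=25, w*C=3*25=75
Total weighted completion time = 174

174


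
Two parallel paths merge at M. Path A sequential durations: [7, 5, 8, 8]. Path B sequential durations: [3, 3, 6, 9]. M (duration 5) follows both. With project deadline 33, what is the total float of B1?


Forward pass: ES(B1) = sum of predecessors on chain B = 0
EF = ES + duration = 0 + 3 = 3
Backward pass: LF(M) = deadline = 33; LS(M) = 33 - 5 = 28
LF(B1) = LS(M) - sum(successors on chain B) = 28 - 18 = 10
LS = LF - duration = 10 - 3 = 7
Total float = LS - ES = 7 - 0 = 7

7


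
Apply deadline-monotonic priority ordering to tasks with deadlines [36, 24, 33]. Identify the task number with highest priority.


Sort tasks by relative deadline (ascending):
  Task 2: deadline = 24
  Task 3: deadline = 33
  Task 1: deadline = 36
Priority order (highest first): [2, 3, 1]
Highest priority task = 2

2


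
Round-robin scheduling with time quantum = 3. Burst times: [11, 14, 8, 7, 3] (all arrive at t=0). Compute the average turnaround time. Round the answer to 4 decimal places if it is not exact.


Time quantum = 3
Execution trace:
  J1 runs 3 units, time = 3
  J2 runs 3 units, time = 6
  J3 runs 3 units, time = 9
  J4 runs 3 units, time = 12
  J5 runs 3 units, time = 15
  J1 runs 3 units, time = 18
  J2 runs 3 units, time = 21
  J3 runs 3 units, time = 24
  J4 runs 3 units, time = 27
  J1 runs 3 units, time = 30
  J2 runs 3 units, time = 33
  J3 runs 2 units, time = 35
  J4 runs 1 units, time = 36
  J1 runs 2 units, time = 38
  J2 runs 3 units, time = 41
  J2 runs 2 units, time = 43
Finish times: [38, 43, 35, 36, 15]
Average turnaround = 167/5 = 33.4

33.4


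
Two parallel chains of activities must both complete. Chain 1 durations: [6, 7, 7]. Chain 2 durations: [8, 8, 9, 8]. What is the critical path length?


Path A total = 6 + 7 + 7 = 20
Path B total = 8 + 8 + 9 + 8 = 33
Critical path = longest path = max(20, 33) = 33

33


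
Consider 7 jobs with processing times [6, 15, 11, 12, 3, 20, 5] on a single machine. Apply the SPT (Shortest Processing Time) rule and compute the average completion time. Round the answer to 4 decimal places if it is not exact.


Sort jobs by processing time (SPT order): [3, 5, 6, 11, 12, 15, 20]
Compute completion times sequentially:
  Job 1: processing = 3, completes at 3
  Job 2: processing = 5, completes at 8
  Job 3: processing = 6, completes at 14
  Job 4: processing = 11, completes at 25
  Job 5: processing = 12, completes at 37
  Job 6: processing = 15, completes at 52
  Job 7: processing = 20, completes at 72
Sum of completion times = 211
Average completion time = 211/7 = 30.1429

30.1429


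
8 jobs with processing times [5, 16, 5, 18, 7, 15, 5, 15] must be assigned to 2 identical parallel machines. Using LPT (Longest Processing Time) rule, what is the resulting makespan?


Sort jobs in decreasing order (LPT): [18, 16, 15, 15, 7, 5, 5, 5]
Assign each job to the least loaded machine:
  Machine 1: jobs [18, 15, 5, 5], load = 43
  Machine 2: jobs [16, 15, 7, 5], load = 43
Makespan = max load = 43

43


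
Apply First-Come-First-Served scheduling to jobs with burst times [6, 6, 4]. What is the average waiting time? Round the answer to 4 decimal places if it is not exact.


FCFS order (as given): [6, 6, 4]
Waiting times:
  Job 1: wait = 0
  Job 2: wait = 6
  Job 3: wait = 12
Sum of waiting times = 18
Average waiting time = 18/3 = 6.0

6.0


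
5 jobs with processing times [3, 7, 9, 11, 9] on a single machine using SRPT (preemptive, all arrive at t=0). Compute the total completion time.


Since all jobs arrive at t=0, SRPT equals SPT ordering.
SPT order: [3, 7, 9, 9, 11]
Completion times:
  Job 1: p=3, C=3
  Job 2: p=7, C=10
  Job 3: p=9, C=19
  Job 4: p=9, C=28
  Job 5: p=11, C=39
Total completion time = 3 + 10 + 19 + 28 + 39 = 99

99


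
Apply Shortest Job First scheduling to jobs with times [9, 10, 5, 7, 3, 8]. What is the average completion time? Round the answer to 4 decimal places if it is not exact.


SJF order (ascending): [3, 5, 7, 8, 9, 10]
Completion times:
  Job 1: burst=3, C=3
  Job 2: burst=5, C=8
  Job 3: burst=7, C=15
  Job 4: burst=8, C=23
  Job 5: burst=9, C=32
  Job 6: burst=10, C=42
Average completion = 123/6 = 20.5

20.5


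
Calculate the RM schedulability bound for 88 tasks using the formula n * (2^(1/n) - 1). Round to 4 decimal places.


Compute 2^(1/88) = 1.0079077751
Subtract 1: 1.0079077751 - 1 = 0.0079077751
Multiply by n: 88 * 0.0079077751 = 0.6958842088
Round to 4 dp: 0.6959

0.6959


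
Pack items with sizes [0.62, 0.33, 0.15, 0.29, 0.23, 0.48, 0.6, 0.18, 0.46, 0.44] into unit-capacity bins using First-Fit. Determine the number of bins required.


Place items sequentially using First-Fit:
  Item 0.62 -> new Bin 1
  Item 0.33 -> Bin 1 (now 0.95)
  Item 0.15 -> new Bin 2
  Item 0.29 -> Bin 2 (now 0.44)
  Item 0.23 -> Bin 2 (now 0.67)
  Item 0.48 -> new Bin 3
  Item 0.6 -> new Bin 4
  Item 0.18 -> Bin 2 (now 0.85)
  Item 0.46 -> Bin 3 (now 0.94)
  Item 0.44 -> new Bin 5
Total bins used = 5

5


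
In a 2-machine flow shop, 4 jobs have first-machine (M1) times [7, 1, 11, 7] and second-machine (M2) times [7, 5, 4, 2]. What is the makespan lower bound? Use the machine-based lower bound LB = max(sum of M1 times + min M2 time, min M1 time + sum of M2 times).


LB1 = sum(M1 times) + min(M2 times) = 26 + 2 = 28
LB2 = min(M1 times) + sum(M2 times) = 1 + 18 = 19
Lower bound = max(LB1, LB2) = max(28, 19) = 28

28


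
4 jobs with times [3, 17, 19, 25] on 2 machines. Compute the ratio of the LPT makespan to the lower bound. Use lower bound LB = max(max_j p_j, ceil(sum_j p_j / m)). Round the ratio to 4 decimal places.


LPT order: [25, 19, 17, 3]
Machine loads after assignment: [28, 36]
LPT makespan = 36
Lower bound = max(max_job, ceil(total/2)) = max(25, 32) = 32
Ratio = 36 / 32 = 1.125

1.125


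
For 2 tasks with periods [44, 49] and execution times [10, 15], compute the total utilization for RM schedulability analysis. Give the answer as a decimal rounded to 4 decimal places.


Compute individual utilizations (exact fractions):
  Task 1: C/T = 10/44 = 5/22 (approx. 0.2273)
  Task 2: C/T = 15/49 (approx. 0.3061)
Total utilization U = 5/22 + 15/49 = 575/1078
Rounded to 4 decimal places: U = 0.5334
RM (Liu & Layland) bound for 2 tasks = 0.828427; compare with U = 575/1078 (approx. 0.533395)
U <= bound, so schedulable by RM sufficient condition.

0.5334


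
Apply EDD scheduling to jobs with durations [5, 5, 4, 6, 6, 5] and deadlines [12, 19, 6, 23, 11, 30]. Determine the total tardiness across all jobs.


Sort by due date (EDD order): [(4, 6), (6, 11), (5, 12), (5, 19), (6, 23), (5, 30)]
Compute completion times and tardiness:
  Job 1: p=4, d=6, C=4, tardiness=max(0,4-6)=0
  Job 2: p=6, d=11, C=10, tardiness=max(0,10-11)=0
  Job 3: p=5, d=12, C=15, tardiness=max(0,15-12)=3
  Job 4: p=5, d=19, C=20, tardiness=max(0,20-19)=1
  Job 5: p=6, d=23, C=26, tardiness=max(0,26-23)=3
  Job 6: p=5, d=30, C=31, tardiness=max(0,31-30)=1
Total tardiness = 8

8


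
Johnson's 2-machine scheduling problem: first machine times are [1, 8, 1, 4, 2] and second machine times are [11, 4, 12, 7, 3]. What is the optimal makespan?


Apply Johnson's rule:
  Group 1 (a <= b): [(1, 1, 11), (3, 1, 12), (5, 2, 3), (4, 4, 7)]
  Group 2 (a > b): [(2, 8, 4)]
Optimal job order: [1, 3, 5, 4, 2]
Schedule:
  Job 1: M1 done at 1, M2 done at 12
  Job 3: M1 done at 2, M2 done at 24
  Job 5: M1 done at 4, M2 done at 27
  Job 4: M1 done at 8, M2 done at 34
  Job 2: M1 done at 16, M2 done at 38
Makespan = 38

38


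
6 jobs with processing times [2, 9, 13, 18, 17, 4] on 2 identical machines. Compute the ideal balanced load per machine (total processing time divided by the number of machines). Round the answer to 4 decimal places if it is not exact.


Total processing time = 2 + 9 + 13 + 18 + 17 + 4 = 63
Number of machines = 2
Ideal balanced load = 63 / 2 = 31.5

31.5


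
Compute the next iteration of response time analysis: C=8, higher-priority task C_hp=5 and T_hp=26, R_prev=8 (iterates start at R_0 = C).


R_next = C + ceil(R_prev / T_hp) * C_hp
ceil(8 / 26) = ceil(0.3077) = 1
Interference = 1 * 5 = 5
R_next = 8 + 5 = 13

13


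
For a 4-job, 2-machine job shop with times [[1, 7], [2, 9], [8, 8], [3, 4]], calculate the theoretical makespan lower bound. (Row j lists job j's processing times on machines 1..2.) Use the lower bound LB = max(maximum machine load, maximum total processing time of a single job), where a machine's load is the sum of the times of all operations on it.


Machine loads:
  Machine 1: 1 + 2 + 8 + 3 = 14
  Machine 2: 7 + 9 + 8 + 4 = 28
Max machine load = 28
Job totals:
  Job 1: 8
  Job 2: 11
  Job 3: 16
  Job 4: 7
Max job total = 16
Lower bound = max(28, 16) = 28

28


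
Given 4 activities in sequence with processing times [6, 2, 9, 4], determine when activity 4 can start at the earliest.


Activity 4 starts after activities 1 through 3 complete.
Predecessor durations: [6, 2, 9]
ES = 6 + 2 + 9 = 17

17


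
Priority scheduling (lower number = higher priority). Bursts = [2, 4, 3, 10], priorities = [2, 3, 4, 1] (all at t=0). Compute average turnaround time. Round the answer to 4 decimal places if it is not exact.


Sort by priority (ascending = highest first):
Order: [(1, 10), (2, 2), (3, 4), (4, 3)]
Completion times:
  Priority 1, burst=10, C=10
  Priority 2, burst=2, C=12
  Priority 3, burst=4, C=16
  Priority 4, burst=3, C=19
Average turnaround = 57/4 = 14.25

14.25


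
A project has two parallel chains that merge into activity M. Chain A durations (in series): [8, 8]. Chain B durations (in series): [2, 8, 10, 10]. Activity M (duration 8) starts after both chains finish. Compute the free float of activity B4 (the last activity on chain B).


ES(B4) = sum of predecessors on chain B = 20
EF(B4) = ES + duration = 20 + 10 = 30
Successor of B4 is M. ES(M) = max(sum(A), sum(B)) = max(16, 30) = 30
Free float = ES(successor) - EF(current) = 30 - 30 = 0

0


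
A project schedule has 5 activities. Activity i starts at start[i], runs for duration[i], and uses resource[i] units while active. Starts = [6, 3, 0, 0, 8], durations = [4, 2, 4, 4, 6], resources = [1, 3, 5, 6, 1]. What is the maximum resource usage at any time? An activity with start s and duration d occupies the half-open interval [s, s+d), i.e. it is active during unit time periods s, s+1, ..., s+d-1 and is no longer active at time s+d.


Each activity i is active on [start_i, start_i + duration_i).
Compute total resource usage per time slot:
  t=0: active resources = [5, 6], total = 11
  t=1: active resources = [5, 6], total = 11
  t=2: active resources = [5, 6], total = 11
  t=3: active resources = [3, 5, 6], total = 14
  t=4: active resources = [3], total = 3
  t=5: active resources = [], total = 0
  t=6: active resources = [1], total = 1
  t=7: active resources = [1], total = 1
  t=8: active resources = [1, 1], total = 2
  t=9: active resources = [1, 1], total = 2
  t=10: active resources = [1], total = 1
  t=11: active resources = [1], total = 1
  t=12: active resources = [1], total = 1
  t=13: active resources = [1], total = 1
Peak resource demand = 14

14


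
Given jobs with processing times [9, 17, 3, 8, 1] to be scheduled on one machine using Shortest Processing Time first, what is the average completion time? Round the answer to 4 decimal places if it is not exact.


Sort jobs by processing time (SPT order): [1, 3, 8, 9, 17]
Compute completion times sequentially:
  Job 1: processing = 1, completes at 1
  Job 2: processing = 3, completes at 4
  Job 3: processing = 8, completes at 12
  Job 4: processing = 9, completes at 21
  Job 5: processing = 17, completes at 38
Sum of completion times = 76
Average completion time = 76/5 = 15.2

15.2


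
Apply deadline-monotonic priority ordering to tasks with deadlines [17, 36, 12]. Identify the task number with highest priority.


Sort tasks by relative deadline (ascending):
  Task 3: deadline = 12
  Task 1: deadline = 17
  Task 2: deadline = 36
Priority order (highest first): [3, 1, 2]
Highest priority task = 3

3


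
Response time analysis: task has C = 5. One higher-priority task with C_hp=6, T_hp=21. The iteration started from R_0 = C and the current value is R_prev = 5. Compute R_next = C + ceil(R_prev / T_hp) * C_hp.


R_next = C + ceil(R_prev / T_hp) * C_hp
ceil(5 / 21) = ceil(0.2381) = 1
Interference = 1 * 6 = 6
R_next = 5 + 6 = 11

11


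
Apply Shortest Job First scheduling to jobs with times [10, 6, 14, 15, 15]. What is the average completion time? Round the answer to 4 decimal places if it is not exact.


SJF order (ascending): [6, 10, 14, 15, 15]
Completion times:
  Job 1: burst=6, C=6
  Job 2: burst=10, C=16
  Job 3: burst=14, C=30
  Job 4: burst=15, C=45
  Job 5: burst=15, C=60
Average completion = 157/5 = 31.4

31.4


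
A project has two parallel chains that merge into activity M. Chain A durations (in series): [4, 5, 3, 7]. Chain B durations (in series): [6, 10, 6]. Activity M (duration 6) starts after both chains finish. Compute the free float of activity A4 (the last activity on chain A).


ES(A4) = sum of predecessors on chain A = 12
EF(A4) = ES + duration = 12 + 7 = 19
Successor of A4 is M. ES(M) = max(sum(A), sum(B)) = max(19, 22) = 22
Free float = ES(successor) - EF(current) = 22 - 19 = 3

3


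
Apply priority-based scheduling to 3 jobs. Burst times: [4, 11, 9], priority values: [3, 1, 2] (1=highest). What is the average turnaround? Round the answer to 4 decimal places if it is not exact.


Sort by priority (ascending = highest first):
Order: [(1, 11), (2, 9), (3, 4)]
Completion times:
  Priority 1, burst=11, C=11
  Priority 2, burst=9, C=20
  Priority 3, burst=4, C=24
Average turnaround = 55/3 = 18.3333

18.3333


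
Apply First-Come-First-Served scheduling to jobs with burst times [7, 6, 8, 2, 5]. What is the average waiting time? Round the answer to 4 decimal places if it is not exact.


FCFS order (as given): [7, 6, 8, 2, 5]
Waiting times:
  Job 1: wait = 0
  Job 2: wait = 7
  Job 3: wait = 13
  Job 4: wait = 21
  Job 5: wait = 23
Sum of waiting times = 64
Average waiting time = 64/5 = 12.8

12.8


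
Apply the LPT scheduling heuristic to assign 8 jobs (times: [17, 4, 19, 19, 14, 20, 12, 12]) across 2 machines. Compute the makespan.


Sort jobs in decreasing order (LPT): [20, 19, 19, 17, 14, 12, 12, 4]
Assign each job to the least loaded machine:
  Machine 1: jobs [20, 17, 14, 4], load = 55
  Machine 2: jobs [19, 19, 12, 12], load = 62
Makespan = max load = 62

62


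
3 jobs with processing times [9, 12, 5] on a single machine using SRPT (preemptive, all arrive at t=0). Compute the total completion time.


Since all jobs arrive at t=0, SRPT equals SPT ordering.
SPT order: [5, 9, 12]
Completion times:
  Job 1: p=5, C=5
  Job 2: p=9, C=14
  Job 3: p=12, C=26
Total completion time = 5 + 14 + 26 = 45

45


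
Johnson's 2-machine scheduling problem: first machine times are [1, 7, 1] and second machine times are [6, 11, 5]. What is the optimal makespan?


Apply Johnson's rule:
  Group 1 (a <= b): [(1, 1, 6), (3, 1, 5), (2, 7, 11)]
  Group 2 (a > b): []
Optimal job order: [1, 3, 2]
Schedule:
  Job 1: M1 done at 1, M2 done at 7
  Job 3: M1 done at 2, M2 done at 12
  Job 2: M1 done at 9, M2 done at 23
Makespan = 23

23


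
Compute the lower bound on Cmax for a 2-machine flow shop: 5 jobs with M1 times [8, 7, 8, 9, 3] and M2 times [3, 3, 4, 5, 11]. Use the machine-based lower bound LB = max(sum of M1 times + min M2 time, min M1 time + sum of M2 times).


LB1 = sum(M1 times) + min(M2 times) = 35 + 3 = 38
LB2 = min(M1 times) + sum(M2 times) = 3 + 26 = 29
Lower bound = max(LB1, LB2) = max(38, 29) = 38

38


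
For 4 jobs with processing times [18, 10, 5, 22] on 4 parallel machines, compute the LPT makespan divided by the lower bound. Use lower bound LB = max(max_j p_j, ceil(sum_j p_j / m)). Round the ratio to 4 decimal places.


LPT order: [22, 18, 10, 5]
Machine loads after assignment: [22, 18, 10, 5]
LPT makespan = 22
Lower bound = max(max_job, ceil(total/4)) = max(22, 14) = 22
Ratio = 22 / 22 = 1.0

1.0


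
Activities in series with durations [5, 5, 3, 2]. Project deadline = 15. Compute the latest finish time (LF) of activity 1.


LF(activity 1) = deadline - sum of successor durations
Successors: activities 2 through 4 with durations [5, 3, 2]
Sum of successor durations = 10
LF = 15 - 10 = 5

5


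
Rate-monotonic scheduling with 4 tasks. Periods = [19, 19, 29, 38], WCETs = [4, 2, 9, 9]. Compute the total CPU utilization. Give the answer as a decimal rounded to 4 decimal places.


Compute individual utilizations (exact fractions):
  Task 1: C/T = 4/19 (approx. 0.2105)
  Task 2: C/T = 2/19 (approx. 0.1053)
  Task 3: C/T = 9/29 (approx. 0.3103)
  Task 4: C/T = 9/38 (approx. 0.2368)
Total utilization U = 4/19 + 2/19 + 9/29 + 9/38 = 951/1102
Rounded to 4 decimal places: U = 0.8630
RM (Liu & Layland) bound for 4 tasks = 0.756828; compare with U = 951/1102 (approx. 0.862976)
bound < U <= 1, so the RM sufficient condition is not met (inconclusive; an exact test such as response-time analysis is needed).

0.8630


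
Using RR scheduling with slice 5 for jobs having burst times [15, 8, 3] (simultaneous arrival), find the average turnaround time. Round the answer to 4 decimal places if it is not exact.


Time quantum = 5
Execution trace:
  J1 runs 5 units, time = 5
  J2 runs 5 units, time = 10
  J3 runs 3 units, time = 13
  J1 runs 5 units, time = 18
  J2 runs 3 units, time = 21
  J1 runs 5 units, time = 26
Finish times: [26, 21, 13]
Average turnaround = 60/3 = 20.0

20.0


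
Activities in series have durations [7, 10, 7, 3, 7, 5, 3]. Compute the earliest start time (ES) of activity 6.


Activity 6 starts after activities 1 through 5 complete.
Predecessor durations: [7, 10, 7, 3, 7]
ES = 7 + 10 + 7 + 3 + 7 = 34

34


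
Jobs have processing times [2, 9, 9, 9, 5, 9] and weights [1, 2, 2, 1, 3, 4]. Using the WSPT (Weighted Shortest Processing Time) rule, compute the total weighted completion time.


Compute p/w ratios and sort ascending (WSPT): [(5, 3), (2, 1), (9, 4), (9, 2), (9, 2), (9, 1)]
Compute weighted completion times:
  Job (p=5,w=3): C=5, w*C=3*5=15
  Job (p=2,w=1): C=7, w*C=1*7=7
  Job (p=9,w=4): C=16, w*C=4*16=64
  Job (p=9,w=2): C=25, w*C=2*25=50
  Job (p=9,w=2): C=34, w*C=2*34=68
  Job (p=9,w=1): C=43, w*C=1*43=43
Total weighted completion time = 247

247


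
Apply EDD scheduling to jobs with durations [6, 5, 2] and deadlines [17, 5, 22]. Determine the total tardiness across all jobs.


Sort by due date (EDD order): [(5, 5), (6, 17), (2, 22)]
Compute completion times and tardiness:
  Job 1: p=5, d=5, C=5, tardiness=max(0,5-5)=0
  Job 2: p=6, d=17, C=11, tardiness=max(0,11-17)=0
  Job 3: p=2, d=22, C=13, tardiness=max(0,13-22)=0
Total tardiness = 0

0


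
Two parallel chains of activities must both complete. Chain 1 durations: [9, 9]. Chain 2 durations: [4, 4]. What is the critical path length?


Path A total = 9 + 9 = 18
Path B total = 4 + 4 = 8
Critical path = longest path = max(18, 8) = 18

18


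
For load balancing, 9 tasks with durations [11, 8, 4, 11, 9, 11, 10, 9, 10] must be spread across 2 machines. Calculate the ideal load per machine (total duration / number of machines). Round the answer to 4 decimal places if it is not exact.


Total processing time = 11 + 8 + 4 + 11 + 9 + 11 + 10 + 9 + 10 = 83
Number of machines = 2
Ideal balanced load = 83 / 2 = 41.5

41.5


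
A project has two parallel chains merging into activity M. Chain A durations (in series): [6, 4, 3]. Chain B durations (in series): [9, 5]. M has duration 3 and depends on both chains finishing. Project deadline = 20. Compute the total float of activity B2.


Forward pass: ES(B2) = sum of predecessors on chain B = 9
EF = ES + duration = 9 + 5 = 14
Backward pass: LF(M) = deadline = 20; LS(M) = 20 - 3 = 17
LF(B2) = LS(M) - sum(successors on chain B) = 17 - 0 = 17
LS = LF - duration = 17 - 5 = 12
Total float = LS - ES = 12 - 9 = 3

3


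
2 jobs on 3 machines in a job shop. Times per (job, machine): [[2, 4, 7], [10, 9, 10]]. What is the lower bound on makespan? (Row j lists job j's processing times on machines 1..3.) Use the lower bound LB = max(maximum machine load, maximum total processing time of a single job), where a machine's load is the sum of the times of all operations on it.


Machine loads:
  Machine 1: 2 + 10 = 12
  Machine 2: 4 + 9 = 13
  Machine 3: 7 + 10 = 17
Max machine load = 17
Job totals:
  Job 1: 13
  Job 2: 29
Max job total = 29
Lower bound = max(17, 29) = 29

29


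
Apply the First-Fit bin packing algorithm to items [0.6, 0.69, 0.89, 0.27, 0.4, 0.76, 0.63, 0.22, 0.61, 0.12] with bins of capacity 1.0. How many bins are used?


Place items sequentially using First-Fit:
  Item 0.6 -> new Bin 1
  Item 0.69 -> new Bin 2
  Item 0.89 -> new Bin 3
  Item 0.27 -> Bin 1 (now 0.87)
  Item 0.4 -> new Bin 4
  Item 0.76 -> new Bin 5
  Item 0.63 -> new Bin 6
  Item 0.22 -> Bin 2 (now 0.91)
  Item 0.61 -> new Bin 7
  Item 0.12 -> Bin 1 (now 0.99)
Total bins used = 7

7


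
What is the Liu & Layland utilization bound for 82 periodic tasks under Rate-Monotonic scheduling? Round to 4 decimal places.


Compute 2^(1/82) = 1.0084888420
Subtract 1: 1.0084888420 - 1 = 0.0084888420
Multiply by n: 82 * 0.0084888420 = 0.6960850440
Round to 4 dp: 0.6961

0.6961


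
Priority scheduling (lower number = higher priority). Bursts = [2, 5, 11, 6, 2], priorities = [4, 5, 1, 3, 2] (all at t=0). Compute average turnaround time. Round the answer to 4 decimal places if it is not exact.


Sort by priority (ascending = highest first):
Order: [(1, 11), (2, 2), (3, 6), (4, 2), (5, 5)]
Completion times:
  Priority 1, burst=11, C=11
  Priority 2, burst=2, C=13
  Priority 3, burst=6, C=19
  Priority 4, burst=2, C=21
  Priority 5, burst=5, C=26
Average turnaround = 90/5 = 18.0

18.0


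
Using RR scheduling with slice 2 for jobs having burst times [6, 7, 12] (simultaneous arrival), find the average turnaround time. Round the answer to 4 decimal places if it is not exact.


Time quantum = 2
Execution trace:
  J1 runs 2 units, time = 2
  J2 runs 2 units, time = 4
  J3 runs 2 units, time = 6
  J1 runs 2 units, time = 8
  J2 runs 2 units, time = 10
  J3 runs 2 units, time = 12
  J1 runs 2 units, time = 14
  J2 runs 2 units, time = 16
  J3 runs 2 units, time = 18
  J2 runs 1 units, time = 19
  J3 runs 2 units, time = 21
  J3 runs 2 units, time = 23
  J3 runs 2 units, time = 25
Finish times: [14, 19, 25]
Average turnaround = 58/3 = 19.3333

19.3333


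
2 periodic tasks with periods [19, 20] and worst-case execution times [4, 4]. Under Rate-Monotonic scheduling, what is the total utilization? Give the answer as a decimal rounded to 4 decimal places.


Compute individual utilizations (exact fractions):
  Task 1: C/T = 4/19 (approx. 0.2105)
  Task 2: C/T = 4/20 = 1/5 (approx. 0.2)
Total utilization U = 4/19 + 1/5 = 39/95
Rounded to 4 decimal places: U = 0.4105
RM (Liu & Layland) bound for 2 tasks = 0.828427; compare with U = 39/95 (approx. 0.410526)
U <= bound, so schedulable by RM sufficient condition.

0.4105


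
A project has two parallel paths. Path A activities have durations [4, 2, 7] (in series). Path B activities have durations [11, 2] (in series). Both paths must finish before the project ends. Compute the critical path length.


Path A total = 4 + 2 + 7 = 13
Path B total = 11 + 2 = 13
Critical path = longest path = max(13, 13) = 13

13


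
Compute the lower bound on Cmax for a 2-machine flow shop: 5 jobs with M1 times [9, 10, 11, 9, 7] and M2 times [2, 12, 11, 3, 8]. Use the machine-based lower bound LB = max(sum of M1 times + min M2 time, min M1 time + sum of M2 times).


LB1 = sum(M1 times) + min(M2 times) = 46 + 2 = 48
LB2 = min(M1 times) + sum(M2 times) = 7 + 36 = 43
Lower bound = max(LB1, LB2) = max(48, 43) = 48

48


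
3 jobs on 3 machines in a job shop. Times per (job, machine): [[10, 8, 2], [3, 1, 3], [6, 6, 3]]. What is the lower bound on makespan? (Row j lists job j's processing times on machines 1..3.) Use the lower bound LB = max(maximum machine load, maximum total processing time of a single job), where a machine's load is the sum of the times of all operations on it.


Machine loads:
  Machine 1: 10 + 3 + 6 = 19
  Machine 2: 8 + 1 + 6 = 15
  Machine 3: 2 + 3 + 3 = 8
Max machine load = 19
Job totals:
  Job 1: 20
  Job 2: 7
  Job 3: 15
Max job total = 20
Lower bound = max(19, 20) = 20

20


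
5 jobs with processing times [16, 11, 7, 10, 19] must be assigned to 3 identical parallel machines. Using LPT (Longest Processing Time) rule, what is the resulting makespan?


Sort jobs in decreasing order (LPT): [19, 16, 11, 10, 7]
Assign each job to the least loaded machine:
  Machine 1: jobs [19], load = 19
  Machine 2: jobs [16, 7], load = 23
  Machine 3: jobs [11, 10], load = 21
Makespan = max load = 23

23


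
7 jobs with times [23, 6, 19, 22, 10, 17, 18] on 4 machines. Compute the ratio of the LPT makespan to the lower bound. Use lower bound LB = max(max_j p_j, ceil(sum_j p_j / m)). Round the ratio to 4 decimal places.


LPT order: [23, 22, 19, 18, 17, 10, 6]
Machine loads after assignment: [23, 28, 29, 35]
LPT makespan = 35
Lower bound = max(max_job, ceil(total/4)) = max(23, 29) = 29
Ratio = 35 / 29 = 1.2069

1.2069


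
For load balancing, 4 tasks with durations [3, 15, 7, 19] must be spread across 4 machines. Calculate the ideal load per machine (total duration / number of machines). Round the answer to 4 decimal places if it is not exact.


Total processing time = 3 + 15 + 7 + 19 = 44
Number of machines = 4
Ideal balanced load = 44 / 4 = 11.0

11.0


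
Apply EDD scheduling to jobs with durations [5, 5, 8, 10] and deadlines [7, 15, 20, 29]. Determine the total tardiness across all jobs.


Sort by due date (EDD order): [(5, 7), (5, 15), (8, 20), (10, 29)]
Compute completion times and tardiness:
  Job 1: p=5, d=7, C=5, tardiness=max(0,5-7)=0
  Job 2: p=5, d=15, C=10, tardiness=max(0,10-15)=0
  Job 3: p=8, d=20, C=18, tardiness=max(0,18-20)=0
  Job 4: p=10, d=29, C=28, tardiness=max(0,28-29)=0
Total tardiness = 0

0


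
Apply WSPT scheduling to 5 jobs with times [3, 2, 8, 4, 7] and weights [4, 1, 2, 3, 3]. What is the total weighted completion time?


Compute p/w ratios and sort ascending (WSPT): [(3, 4), (4, 3), (2, 1), (7, 3), (8, 2)]
Compute weighted completion times:
  Job (p=3,w=4): C=3, w*C=4*3=12
  Job (p=4,w=3): C=7, w*C=3*7=21
  Job (p=2,w=1): C=9, w*C=1*9=9
  Job (p=7,w=3): C=16, w*C=3*16=48
  Job (p=8,w=2): C=24, w*C=2*24=48
Total weighted completion time = 138

138


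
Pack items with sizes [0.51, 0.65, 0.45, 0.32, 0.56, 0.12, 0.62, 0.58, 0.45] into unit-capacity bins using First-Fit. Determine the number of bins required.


Place items sequentially using First-Fit:
  Item 0.51 -> new Bin 1
  Item 0.65 -> new Bin 2
  Item 0.45 -> Bin 1 (now 0.96)
  Item 0.32 -> Bin 2 (now 0.97)
  Item 0.56 -> new Bin 3
  Item 0.12 -> Bin 3 (now 0.68)
  Item 0.62 -> new Bin 4
  Item 0.58 -> new Bin 5
  Item 0.45 -> new Bin 6
Total bins used = 6

6


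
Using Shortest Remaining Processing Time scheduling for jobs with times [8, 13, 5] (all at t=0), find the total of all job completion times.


Since all jobs arrive at t=0, SRPT equals SPT ordering.
SPT order: [5, 8, 13]
Completion times:
  Job 1: p=5, C=5
  Job 2: p=8, C=13
  Job 3: p=13, C=26
Total completion time = 5 + 13 + 26 = 44

44


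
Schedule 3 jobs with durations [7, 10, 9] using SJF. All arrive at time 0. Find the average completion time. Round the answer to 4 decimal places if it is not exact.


SJF order (ascending): [7, 9, 10]
Completion times:
  Job 1: burst=7, C=7
  Job 2: burst=9, C=16
  Job 3: burst=10, C=26
Average completion = 49/3 = 16.3333

16.3333
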